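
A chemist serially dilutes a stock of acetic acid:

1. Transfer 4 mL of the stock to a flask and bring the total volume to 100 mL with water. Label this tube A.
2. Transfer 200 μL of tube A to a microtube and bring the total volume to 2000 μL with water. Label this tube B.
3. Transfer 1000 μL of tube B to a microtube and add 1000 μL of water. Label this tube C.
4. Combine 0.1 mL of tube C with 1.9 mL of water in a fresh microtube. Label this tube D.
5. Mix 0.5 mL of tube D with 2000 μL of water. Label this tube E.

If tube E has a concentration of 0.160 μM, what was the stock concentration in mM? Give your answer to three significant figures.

Step 1: 4 mL brought to 100 mL → factor 100/4 = 25
Step 2: 200 μL brought to 2000 μL → factor 2000/200 = 10
Step 3: 1000 μL + 1000 μL = 2000 μL total → factor 2000/1000 = 2
Step 4: 0.1 mL + 1.9 mL = 2 mL total → factor 2/0.1 = 20
Step 5: 0.5 mL + 2000 μL = 2.5 mL total → factor 2.5/0.5 = 5
Overall dilution factor = 25 × 10 × 2 × 20 × 5 = 50000
Stock = 0.160 μM × 50000 = 8000 μM = 8.00 mM

8.00 mM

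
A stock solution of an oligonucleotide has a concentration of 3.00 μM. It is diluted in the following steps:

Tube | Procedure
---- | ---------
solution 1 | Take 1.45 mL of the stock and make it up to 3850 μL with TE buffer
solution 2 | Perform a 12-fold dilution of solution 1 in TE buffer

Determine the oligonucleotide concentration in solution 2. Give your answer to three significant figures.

0.0942 μM

Step 1: 1.45 mL brought to 3850 μL → factor 3.85/1.45 = 2.6552
Step 2: 12-fold → factor 12
Overall dilution factor = 2.6552 × 12 = 31.862
Final = 3.00 μM / 31.862 = 0.0942 μM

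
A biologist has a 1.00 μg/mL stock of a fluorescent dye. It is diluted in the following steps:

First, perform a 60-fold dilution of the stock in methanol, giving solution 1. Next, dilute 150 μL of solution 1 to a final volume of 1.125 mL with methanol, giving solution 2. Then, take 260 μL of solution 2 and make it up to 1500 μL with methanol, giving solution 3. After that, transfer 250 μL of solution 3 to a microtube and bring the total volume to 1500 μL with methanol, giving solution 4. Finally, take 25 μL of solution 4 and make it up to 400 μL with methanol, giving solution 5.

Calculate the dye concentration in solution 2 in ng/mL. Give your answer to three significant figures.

Step 1: 60-fold → factor 60
Step 2: 150 μL brought to 1.125 mL → factor 1125/150 = 7.5
Dilution factor through solution 2 = 60 × 7.5 = 450
[solution 2] = 1.00 μg/mL / 450 = 0.002222 μg/mL = 2.22 ng/mL

2.22 ng/mL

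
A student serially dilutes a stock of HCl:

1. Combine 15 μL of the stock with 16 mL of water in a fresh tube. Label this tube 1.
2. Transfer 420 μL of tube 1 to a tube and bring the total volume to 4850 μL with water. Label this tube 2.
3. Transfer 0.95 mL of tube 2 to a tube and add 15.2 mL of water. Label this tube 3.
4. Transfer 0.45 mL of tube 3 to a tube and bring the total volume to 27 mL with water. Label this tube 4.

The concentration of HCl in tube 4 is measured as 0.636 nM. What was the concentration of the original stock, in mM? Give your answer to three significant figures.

8.00 mM

Step 1: 15 μL + 16 mL = 16015 μL total → factor 16015/15 = 1067.7
Step 2: 420 μL brought to 4850 μL → factor 4850/420 = 11.548
Step 3: 0.95 mL + 15.2 mL = 16.15 mL total → factor 16.15/0.95 = 17
Step 4: 0.45 mL brought to 27 mL → factor 27/0.45 = 60
Overall dilution factor = 1067.7 × 11.548 × 17 × 60 = 1.2576 × 10^7
Stock = 0.636 nM × 1.2576 × 10^7 = 7.998 × 10^6 nM = 8.00 mM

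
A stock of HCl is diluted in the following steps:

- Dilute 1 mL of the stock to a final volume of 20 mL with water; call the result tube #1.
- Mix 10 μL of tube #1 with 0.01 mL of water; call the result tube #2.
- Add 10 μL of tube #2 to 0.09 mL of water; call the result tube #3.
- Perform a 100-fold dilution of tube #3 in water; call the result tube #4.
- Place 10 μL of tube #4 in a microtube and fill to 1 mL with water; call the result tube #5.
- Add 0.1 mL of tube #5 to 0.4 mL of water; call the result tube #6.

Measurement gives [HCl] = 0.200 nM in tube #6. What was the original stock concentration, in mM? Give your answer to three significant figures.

4.00 mM

Step 1: 1 mL brought to 20 mL → factor 20/1 = 20
Step 2: 10 μL + 0.01 mL = 20 μL total → factor 20/10 = 2
Step 3: 10 μL + 0.09 mL = 100 μL total → factor 100/10 = 10
Step 4: 100-fold → factor 100
Step 5: 10 μL brought to 1 mL → factor 1000/10 = 100
Step 6: 0.1 mL + 0.4 mL = 0.5 mL total → factor 0.5/0.1 = 5
Overall dilution factor = 20 × 2 × 10 × 100 × 100 × 5 = 2 × 10^7
Stock = 0.200 nM × 2 × 10^7 = 4.000 × 10^6 nM = 4.00 mM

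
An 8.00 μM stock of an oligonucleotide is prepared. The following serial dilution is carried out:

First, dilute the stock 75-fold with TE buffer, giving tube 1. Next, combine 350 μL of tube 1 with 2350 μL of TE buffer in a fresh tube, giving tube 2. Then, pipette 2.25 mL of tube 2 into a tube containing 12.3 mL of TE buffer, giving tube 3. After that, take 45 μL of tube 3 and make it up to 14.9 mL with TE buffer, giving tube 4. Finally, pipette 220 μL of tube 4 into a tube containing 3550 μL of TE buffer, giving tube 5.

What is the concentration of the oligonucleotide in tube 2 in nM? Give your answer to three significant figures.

13.8 nM

Step 1: 75-fold → factor 75
Step 2: 350 μL + 2350 μL = 2700 μL total → factor 2700/350 = 7.7143
Dilution factor through tube 2 = 75 × 7.7143 = 578.57
[tube 2] = 8.00 μM / 578.57 = 0.01383 μM = 13.8 nM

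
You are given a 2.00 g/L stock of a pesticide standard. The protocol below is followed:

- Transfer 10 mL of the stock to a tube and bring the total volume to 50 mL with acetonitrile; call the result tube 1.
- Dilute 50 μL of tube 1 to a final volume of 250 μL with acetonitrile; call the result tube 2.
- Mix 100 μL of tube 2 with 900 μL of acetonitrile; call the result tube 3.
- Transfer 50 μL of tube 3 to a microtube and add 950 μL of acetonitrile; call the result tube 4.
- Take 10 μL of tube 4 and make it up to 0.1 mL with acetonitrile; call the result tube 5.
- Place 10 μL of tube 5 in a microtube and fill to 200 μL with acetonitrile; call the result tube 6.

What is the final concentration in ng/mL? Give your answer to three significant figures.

2.00 ng/mL

Step 1: 10 mL brought to 50 mL → factor 50/10 = 5
Step 2: 50 μL brought to 250 μL → factor 250/50 = 5
Step 3: 100 μL + 900 μL = 1000 μL total → factor 1000/100 = 10
Step 4: 50 μL + 950 μL = 1000 μL total → factor 1000/50 = 20
Step 5: 10 μL brought to 0.1 mL → factor 100/10 = 10
Step 6: 10 μL brought to 200 μL → factor 200/10 = 20
Overall dilution factor = 5 × 5 × 10 × 20 × 10 × 20 = 1 × 10^6
Final = 2.00 g/L / 1 × 10^6 = 2.000 × 10^-6 g/L = 2.00 ng/mL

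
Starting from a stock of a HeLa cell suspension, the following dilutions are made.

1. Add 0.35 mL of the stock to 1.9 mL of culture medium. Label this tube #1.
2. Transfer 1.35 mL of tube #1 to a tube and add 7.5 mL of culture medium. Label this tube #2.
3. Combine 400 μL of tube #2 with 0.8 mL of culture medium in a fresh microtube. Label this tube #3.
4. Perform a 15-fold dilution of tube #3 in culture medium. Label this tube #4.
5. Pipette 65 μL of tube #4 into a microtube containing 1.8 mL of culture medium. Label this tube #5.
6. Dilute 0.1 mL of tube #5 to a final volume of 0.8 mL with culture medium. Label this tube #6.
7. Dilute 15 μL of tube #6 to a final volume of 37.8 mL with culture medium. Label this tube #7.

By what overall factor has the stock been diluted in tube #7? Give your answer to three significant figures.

1.10 × 10^9

Step 1: 0.35 mL + 1.9 mL = 2.25 mL total → factor 2.25/0.35 = 6.4286
Step 2: 1.35 mL + 7.5 mL = 8.85 mL total → factor 8.85/1.35 = 6.5556
Step 3: 400 μL + 0.8 mL = 1200 μL total → factor 1200/400 = 3
Step 4: 15-fold → factor 15
Step 5: 65 μL + 1.8 mL = 1865 μL total → factor 1865/65 = 28.692
Step 6: 0.1 mL brought to 0.8 mL → factor 0.8/0.1 = 8
Step 7: 15 μL brought to 37.8 mL → factor 37800/15 = 2520
Overall dilution factor = 6.4286 × 6.5556 × 3 × 15 × 28.692 × 8 × 2520 = 1.097 × 10^9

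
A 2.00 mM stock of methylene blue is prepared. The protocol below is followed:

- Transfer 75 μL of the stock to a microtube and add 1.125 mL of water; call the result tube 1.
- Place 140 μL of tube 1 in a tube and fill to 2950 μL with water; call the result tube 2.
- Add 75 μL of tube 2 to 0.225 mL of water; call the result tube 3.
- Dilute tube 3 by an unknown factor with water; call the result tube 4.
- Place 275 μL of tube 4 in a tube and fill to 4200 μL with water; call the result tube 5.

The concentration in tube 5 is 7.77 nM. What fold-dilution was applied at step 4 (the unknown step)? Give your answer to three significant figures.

12.5-fold

Step 1: 75 μL + 1.125 mL = 1200 μL total → factor 1200/75 = 16
Step 2: 140 μL brought to 2950 μL → factor 2950/140 = 21.071
Step 3: 75 μL + 0.225 mL = 300 μL total → factor 300/75 = 4
Step 4: unknown factor x
Step 5: 275 μL brought to 4200 μL → factor 4200/275 = 15.273
Product of known-step factors = 20596
Overall factor = 2.00 mM / (7.77 nM) = 2.574 × 10^5
x = 2.574 × 10^5 / 20596 = 12.5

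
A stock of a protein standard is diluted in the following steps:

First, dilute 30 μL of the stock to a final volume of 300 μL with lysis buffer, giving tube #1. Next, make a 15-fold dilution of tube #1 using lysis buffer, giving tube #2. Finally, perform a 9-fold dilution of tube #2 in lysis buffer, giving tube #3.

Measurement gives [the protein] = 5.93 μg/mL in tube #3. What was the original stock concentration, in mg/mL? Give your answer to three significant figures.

Step 1: 30 μL brought to 300 μL → factor 300/30 = 10
Step 2: 15-fold → factor 15
Step 3: 9-fold → factor 9
Overall dilution factor = 10 × 15 × 9 = 1350
Stock = 5.93 μg/mL × 1350 = 8006 μg/mL = 8.01 mg/mL

8.01 mg/mL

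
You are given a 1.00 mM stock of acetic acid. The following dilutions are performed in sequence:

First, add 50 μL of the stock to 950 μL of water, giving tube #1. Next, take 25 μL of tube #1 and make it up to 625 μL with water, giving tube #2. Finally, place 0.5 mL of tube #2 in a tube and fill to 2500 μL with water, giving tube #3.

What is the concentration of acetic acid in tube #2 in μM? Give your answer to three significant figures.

Step 1: 50 μL + 950 μL = 1000 μL total → factor 1000/50 = 20
Step 2: 25 μL brought to 625 μL → factor 625/25 = 25
Dilution factor through tube #2 = 20 × 25 = 500
[tube #2] = 1.00 mM / 500 = 0.002000 mM = 2.00 μM

2.00 μM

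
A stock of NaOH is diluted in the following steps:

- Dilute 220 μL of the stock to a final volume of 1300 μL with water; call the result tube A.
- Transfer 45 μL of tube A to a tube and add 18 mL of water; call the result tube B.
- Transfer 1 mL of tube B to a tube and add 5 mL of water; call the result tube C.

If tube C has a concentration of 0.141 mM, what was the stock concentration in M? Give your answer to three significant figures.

2.00 M

Step 1: 220 μL brought to 1300 μL → factor 1300/220 = 5.9091
Step 2: 45 μL + 18 mL = 18045 μL total → factor 18045/45 = 401
Step 3: 1 mL + 5 mL = 6 mL total → factor 6/1 = 6
Overall dilution factor = 5.9091 × 401 × 6 = 14217
Stock = 0.141 mM × 14217 = 2005 mM = 2.00 M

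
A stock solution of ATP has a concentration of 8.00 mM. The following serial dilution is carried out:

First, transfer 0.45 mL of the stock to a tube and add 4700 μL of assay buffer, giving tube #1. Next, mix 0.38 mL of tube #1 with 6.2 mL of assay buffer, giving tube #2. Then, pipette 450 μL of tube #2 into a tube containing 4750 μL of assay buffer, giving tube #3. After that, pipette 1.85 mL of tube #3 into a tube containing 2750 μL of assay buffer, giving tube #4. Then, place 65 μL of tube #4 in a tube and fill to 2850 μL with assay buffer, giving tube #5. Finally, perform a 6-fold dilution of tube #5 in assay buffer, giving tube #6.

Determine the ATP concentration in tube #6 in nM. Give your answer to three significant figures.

Step 1: 0.45 mL + 4700 μL = 5.15 mL total → factor 5.15/0.45 = 11.444
Step 2: 0.38 mL + 6.2 mL = 6.58 mL total → factor 6.58/0.38 = 17.316
Step 3: 450 μL + 4750 μL = 5200 μL total → factor 5200/450 = 11.556
Step 4: 1.85 mL + 2750 μL = 4.6 mL total → factor 4.6/1.85 = 2.4865
Step 5: 65 μL brought to 2850 μL → factor 2850/65 = 43.846
Step 6: 6-fold → factor 6
Overall dilution factor = 11.444 × 17.316 × 11.556 × 2.4865 × 43.846 × 6 = 1.4979 × 10^6
Final = 8.00 mM / 1.4979 × 10^6 = 5.341 × 10^-6 mM = 5.34 nM

5.34 nM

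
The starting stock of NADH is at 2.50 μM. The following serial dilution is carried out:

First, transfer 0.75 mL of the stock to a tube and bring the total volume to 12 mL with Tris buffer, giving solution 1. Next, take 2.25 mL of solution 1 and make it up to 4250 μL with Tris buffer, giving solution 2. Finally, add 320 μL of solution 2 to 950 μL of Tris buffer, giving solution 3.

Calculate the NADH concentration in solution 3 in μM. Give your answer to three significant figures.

0.0208 μM

Step 1: 0.75 mL brought to 12 mL → factor 12/0.75 = 16
Step 2: 2.25 mL brought to 4250 μL → factor 4.25/2.25 = 1.8889
Step 3: 320 μL + 950 μL = 1270 μL total → factor 1270/320 = 3.9688
Dilution factor through solution 3 = 16 × 1.8889 × 3.9688 = 119.94
[solution 3] = 2.50 μM / 119.94 = 0.0208 μM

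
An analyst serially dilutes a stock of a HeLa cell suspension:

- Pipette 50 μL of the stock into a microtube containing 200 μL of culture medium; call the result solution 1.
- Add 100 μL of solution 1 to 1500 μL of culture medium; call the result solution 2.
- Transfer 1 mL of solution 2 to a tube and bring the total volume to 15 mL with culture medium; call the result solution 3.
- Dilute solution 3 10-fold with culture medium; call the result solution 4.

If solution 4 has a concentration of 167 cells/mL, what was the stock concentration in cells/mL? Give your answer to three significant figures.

2.00 × 10^6 cells/mL

Step 1: 50 μL + 200 μL = 250 μL total → factor 250/50 = 5
Step 2: 100 μL + 1500 μL = 1600 μL total → factor 1600/100 = 16
Step 3: 1 mL brought to 15 mL → factor 15/1 = 15
Step 4: 10-fold → factor 10
Overall dilution factor = 5 × 16 × 15 × 10 = 12000
Stock = 167 cells/mL × 12000 = 2.00 × 10^6 cells/mL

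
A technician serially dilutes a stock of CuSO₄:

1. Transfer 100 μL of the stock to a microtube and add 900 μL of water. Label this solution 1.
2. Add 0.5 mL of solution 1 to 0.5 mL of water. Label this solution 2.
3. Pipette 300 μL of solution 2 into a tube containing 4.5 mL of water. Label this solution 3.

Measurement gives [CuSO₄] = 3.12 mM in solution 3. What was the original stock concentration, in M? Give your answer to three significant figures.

Step 1: 100 μL + 900 μL = 1000 μL total → factor 1000/100 = 10
Step 2: 0.5 mL + 0.5 mL = 1 mL total → factor 1/0.5 = 2
Step 3: 300 μL + 4.5 mL = 4800 μL total → factor 4800/300 = 16
Overall dilution factor = 10 × 2 × 16 = 320
Stock = 3.12 mM × 320 = 998.4 mM = 0.998 M

0.998 M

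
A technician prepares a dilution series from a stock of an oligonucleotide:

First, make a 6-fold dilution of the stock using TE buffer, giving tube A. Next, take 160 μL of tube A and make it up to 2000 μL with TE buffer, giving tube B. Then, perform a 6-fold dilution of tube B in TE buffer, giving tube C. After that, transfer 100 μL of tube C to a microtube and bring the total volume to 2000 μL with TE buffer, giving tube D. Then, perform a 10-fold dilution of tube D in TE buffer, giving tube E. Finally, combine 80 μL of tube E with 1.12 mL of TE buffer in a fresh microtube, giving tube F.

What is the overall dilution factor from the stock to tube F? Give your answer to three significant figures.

Step 1: 6-fold → factor 6
Step 2: 160 μL brought to 2000 μL → factor 2000/160 = 12.5
Step 3: 6-fold → factor 6
Step 4: 100 μL brought to 2000 μL → factor 2000/100 = 20
Step 5: 10-fold → factor 10
Step 6: 80 μL + 1.12 mL = 1200 μL total → factor 1200/80 = 15
Overall dilution factor = 6 × 12.5 × 6 × 20 × 10 × 15 = 1.35 × 10^6

1.35 × 10^6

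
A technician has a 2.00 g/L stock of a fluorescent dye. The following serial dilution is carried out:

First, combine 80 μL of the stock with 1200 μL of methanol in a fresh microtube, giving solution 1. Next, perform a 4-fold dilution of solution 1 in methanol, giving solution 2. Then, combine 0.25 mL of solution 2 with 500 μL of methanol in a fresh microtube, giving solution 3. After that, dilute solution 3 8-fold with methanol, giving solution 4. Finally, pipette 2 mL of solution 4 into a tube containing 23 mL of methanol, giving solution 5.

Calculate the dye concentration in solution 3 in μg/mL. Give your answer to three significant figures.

Step 1: 80 μL + 1200 μL = 1280 μL total → factor 1280/80 = 16
Step 2: 4-fold → factor 4
Step 3: 0.25 mL + 500 μL = 0.75 mL total → factor 0.75/0.25 = 3
Dilution factor through solution 3 = 16 × 4 × 3 = 192
[solution 3] = 2.00 g/L / 192 = 0.01042 g/L = 10.4 μg/mL

10.4 μg/mL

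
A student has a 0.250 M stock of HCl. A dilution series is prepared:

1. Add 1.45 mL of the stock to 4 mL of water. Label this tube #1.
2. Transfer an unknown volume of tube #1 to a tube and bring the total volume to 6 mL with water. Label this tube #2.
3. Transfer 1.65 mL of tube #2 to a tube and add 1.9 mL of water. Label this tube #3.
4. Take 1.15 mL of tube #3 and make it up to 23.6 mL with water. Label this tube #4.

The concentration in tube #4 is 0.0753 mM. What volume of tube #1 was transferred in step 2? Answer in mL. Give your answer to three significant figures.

Step 1: 1.45 mL + 4 mL = 5.45 mL total → factor 5.45/1.45 = 3.7586
Step 2: v brought to 6 mL → factor = 6 mL/v
Step 3: 1.65 mL + 1.9 mL = 3.55 mL total → factor 3.55/1.65 = 2.1515
Step 4: 1.15 mL brought to 23.6 mL → factor 23.6/1.15 = 20.522
Product of known-step factors = 165.95
Overall factor = 0.250 M / (0.0753 mM) = 3320.1
Step-2 factor = 3320.1 / 165.95 = 20.006
v = 6 mL / 20.006 = 0.300 mL

0.300 mL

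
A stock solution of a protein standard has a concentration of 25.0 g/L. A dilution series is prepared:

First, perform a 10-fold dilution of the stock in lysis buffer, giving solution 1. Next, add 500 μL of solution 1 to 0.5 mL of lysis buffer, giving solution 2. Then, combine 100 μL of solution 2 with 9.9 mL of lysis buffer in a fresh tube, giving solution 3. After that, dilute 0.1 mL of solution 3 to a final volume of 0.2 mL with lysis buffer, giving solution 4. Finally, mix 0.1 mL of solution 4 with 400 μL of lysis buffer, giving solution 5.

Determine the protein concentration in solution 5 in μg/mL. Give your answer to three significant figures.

1.25 μg/mL

Step 1: 10-fold → factor 10
Step 2: 500 μL + 0.5 mL = 1000 μL total → factor 1000/500 = 2
Step 3: 100 μL + 9.9 mL = 10000 μL total → factor 10000/100 = 100
Step 4: 0.1 mL brought to 0.2 mL → factor 0.2/0.1 = 2
Step 5: 0.1 mL + 400 μL = 0.5 mL total → factor 0.5/0.1 = 5
Overall dilution factor = 10 × 2 × 100 × 2 × 5 = 20000
Final = 25.0 g/L / 20000 = 0.001250 g/L = 1.25 μg/mL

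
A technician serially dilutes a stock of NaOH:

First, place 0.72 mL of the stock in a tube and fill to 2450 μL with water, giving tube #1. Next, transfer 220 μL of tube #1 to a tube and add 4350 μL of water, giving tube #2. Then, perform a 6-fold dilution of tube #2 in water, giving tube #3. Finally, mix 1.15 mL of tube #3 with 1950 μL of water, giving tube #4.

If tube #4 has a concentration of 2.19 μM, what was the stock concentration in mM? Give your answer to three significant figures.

Step 1: 0.72 mL brought to 2450 μL → factor 2.45/0.72 = 3.4028
Step 2: 220 μL + 4350 μL = 4570 μL total → factor 4570/220 = 20.773
Step 3: 6-fold → factor 6
Step 4: 1.15 mL + 1950 μL = 3.1 mL total → factor 3.1/1.15 = 2.6957
Overall dilution factor = 3.4028 × 20.773 × 6 × 2.6957 = 1143.3
Stock = 2.19 μM × 1143.3 = 2504 μM = 2.50 mM

2.50 mM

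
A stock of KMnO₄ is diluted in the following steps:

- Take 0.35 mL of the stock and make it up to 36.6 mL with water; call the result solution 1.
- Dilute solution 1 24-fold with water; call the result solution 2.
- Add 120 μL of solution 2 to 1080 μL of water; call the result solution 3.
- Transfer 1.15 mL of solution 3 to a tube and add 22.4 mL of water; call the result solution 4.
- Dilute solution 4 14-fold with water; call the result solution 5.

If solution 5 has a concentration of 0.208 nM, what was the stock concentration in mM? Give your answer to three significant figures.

Step 1: 0.35 mL brought to 36.6 mL → factor 36.6/0.35 = 104.57
Step 2: 24-fold → factor 24
Step 3: 120 μL + 1080 μL = 1200 μL total → factor 1200/120 = 10
Step 4: 1.15 mL + 22.4 mL = 23.55 mL total → factor 23.55/1.15 = 20.478
Step 5: 14-fold → factor 14
Overall dilution factor = 104.57 × 24 × 10 × 20.478 × 14 = 7.1952 × 10^6
Stock = 0.208 nM × 7.1952 × 10^6 = 1.497 × 10^6 nM = 1.50 mM

1.50 mM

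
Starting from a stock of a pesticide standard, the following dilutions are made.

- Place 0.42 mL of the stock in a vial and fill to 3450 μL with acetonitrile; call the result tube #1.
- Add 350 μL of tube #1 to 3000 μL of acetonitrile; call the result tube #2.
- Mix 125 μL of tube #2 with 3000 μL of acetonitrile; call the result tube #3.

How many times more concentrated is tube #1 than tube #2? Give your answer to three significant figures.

Step 1: 0.42 mL brought to 3450 μL → factor 3.45/0.42 = 8.2143
Step 2: 350 μL + 3000 μL = 3350 μL total → factor 3350/350 = 9.5714
Dilution factor to tube #1 = 8.2143; to tube #2 = 78.622
[tube #1]/[tube #2] = (factor to tube #2)/(factor to tube #1) = 78.622/8.2143 = 9.57

9.57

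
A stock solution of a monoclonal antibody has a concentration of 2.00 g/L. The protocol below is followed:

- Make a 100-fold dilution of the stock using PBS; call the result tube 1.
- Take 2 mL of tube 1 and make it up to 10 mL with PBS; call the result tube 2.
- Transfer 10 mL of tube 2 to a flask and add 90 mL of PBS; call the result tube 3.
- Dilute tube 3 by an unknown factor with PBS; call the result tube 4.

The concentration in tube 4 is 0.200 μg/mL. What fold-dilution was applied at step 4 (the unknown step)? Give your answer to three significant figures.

2.00-fold

Step 1: 100-fold → factor 100
Step 2: 2 mL brought to 10 mL → factor 10/2 = 5
Step 3: 10 mL + 90 mL = 100 mL total → factor 100/10 = 10
Step 4: unknown factor x
Product of known-step factors = 5000
Overall factor = 2.00 g/L / (0.200 μg/mL) = 10000
x = 10000 / 5000 = 2.00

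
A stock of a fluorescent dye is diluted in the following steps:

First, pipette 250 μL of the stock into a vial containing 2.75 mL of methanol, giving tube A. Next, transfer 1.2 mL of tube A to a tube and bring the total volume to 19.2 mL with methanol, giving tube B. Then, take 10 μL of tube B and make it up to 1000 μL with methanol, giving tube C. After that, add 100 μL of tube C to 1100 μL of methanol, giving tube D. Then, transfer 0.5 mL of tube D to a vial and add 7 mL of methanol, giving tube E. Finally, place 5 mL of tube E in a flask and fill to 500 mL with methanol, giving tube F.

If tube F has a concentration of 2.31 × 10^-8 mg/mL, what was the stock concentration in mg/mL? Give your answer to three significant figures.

Step 1: 250 μL + 2.75 mL = 3000 μL total → factor 3000/250 = 12
Step 2: 1.2 mL brought to 19.2 mL → factor 19.2/1.2 = 16
Step 3: 10 μL brought to 1000 μL → factor 1000/10 = 100
Step 4: 100 μL + 1100 μL = 1200 μL total → factor 1200/100 = 12
Step 5: 0.5 mL + 7 mL = 7.5 mL total → factor 7.5/0.5 = 15
Step 6: 5 mL brought to 500 mL → factor 500/5 = 100
Overall dilution factor = 12 × 16 × 100 × 12 × 15 × 100 = 3.456 × 10^8
Stock = 2.31 × 10^-8 mg/mL × 3.456 × 10^8 = 7.98 mg/mL

7.98 mg/mL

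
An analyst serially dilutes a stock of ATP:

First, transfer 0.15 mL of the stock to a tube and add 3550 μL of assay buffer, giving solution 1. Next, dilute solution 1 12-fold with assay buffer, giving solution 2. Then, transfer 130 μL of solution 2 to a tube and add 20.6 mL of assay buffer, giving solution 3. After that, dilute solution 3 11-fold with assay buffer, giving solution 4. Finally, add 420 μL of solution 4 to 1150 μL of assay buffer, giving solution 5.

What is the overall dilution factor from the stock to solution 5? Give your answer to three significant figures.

Step 1: 0.15 mL + 3550 μL = 3.7 mL total → factor 3.7/0.15 = 24.667
Step 2: 12-fold → factor 12
Step 3: 130 μL + 20.6 mL = 20730 μL total → factor 20730/130 = 159.46
Step 4: 11-fold → factor 11
Step 5: 420 μL + 1150 μL = 1570 μL total → factor 1570/420 = 3.7381
Overall dilution factor = 24.667 × 12 × 159.46 × 11 × 3.7381 = 1.9408 × 10^6

1.94 × 10^6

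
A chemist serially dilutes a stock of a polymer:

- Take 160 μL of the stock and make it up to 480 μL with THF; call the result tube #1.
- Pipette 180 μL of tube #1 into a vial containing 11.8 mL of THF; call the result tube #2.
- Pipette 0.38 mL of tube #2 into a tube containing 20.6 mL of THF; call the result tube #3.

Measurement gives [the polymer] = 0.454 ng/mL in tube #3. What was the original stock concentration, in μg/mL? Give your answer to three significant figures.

Step 1: 160 μL brought to 480 μL → factor 480/160 = 3
Step 2: 180 μL + 11.8 mL = 11980 μL total → factor 11980/180 = 66.556
Step 3: 0.38 mL + 20.6 mL = 20.98 mL total → factor 20.98/0.38 = 55.211
Overall dilution factor = 3 × 66.556 × 55.211 = 11024
Stock = 0.454 ng/mL × 11024 = 5005 ng/mL = 5.00 μg/mL

5.00 μg/mL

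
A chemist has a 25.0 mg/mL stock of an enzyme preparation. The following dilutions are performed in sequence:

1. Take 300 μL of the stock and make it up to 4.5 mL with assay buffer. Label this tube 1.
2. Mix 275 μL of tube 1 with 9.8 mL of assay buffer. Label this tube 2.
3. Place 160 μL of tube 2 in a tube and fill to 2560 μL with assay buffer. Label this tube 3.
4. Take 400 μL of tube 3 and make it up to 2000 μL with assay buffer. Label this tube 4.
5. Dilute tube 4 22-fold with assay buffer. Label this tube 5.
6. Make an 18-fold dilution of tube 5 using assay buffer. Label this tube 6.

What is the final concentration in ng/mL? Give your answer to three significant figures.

Step 1: 300 μL brought to 4.5 mL → factor 4500/300 = 15
Step 2: 275 μL + 9.8 mL = 10075 μL total → factor 10075/275 = 36.636
Step 3: 160 μL brought to 2560 μL → factor 2560/160 = 16
Step 4: 400 μL brought to 2000 μL → factor 2000/400 = 5
Step 5: 22-fold → factor 22
Step 6: 18-fold → factor 18
Overall dilution factor = 15 × 36.636 × 16 × 5 × 22 × 18 = 1.741 × 10^7
Final = 25.0 mg/mL / 1.741 × 10^7 = 1.436 × 10^-6 mg/mL = 1.44 ng/mL

1.44 ng/mL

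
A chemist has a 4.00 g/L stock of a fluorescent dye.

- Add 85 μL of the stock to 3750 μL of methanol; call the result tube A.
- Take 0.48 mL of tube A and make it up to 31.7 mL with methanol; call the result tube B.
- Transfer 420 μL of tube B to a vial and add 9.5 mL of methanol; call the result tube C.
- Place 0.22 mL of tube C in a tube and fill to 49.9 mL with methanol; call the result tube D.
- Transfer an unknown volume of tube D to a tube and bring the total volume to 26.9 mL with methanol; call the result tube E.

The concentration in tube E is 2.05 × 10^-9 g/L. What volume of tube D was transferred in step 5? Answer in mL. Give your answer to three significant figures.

Step 1: 85 μL + 3750 μL = 3835 μL total → factor 3835/85 = 45.118
Step 2: 0.48 mL brought to 31.7 mL → factor 31.7/0.48 = 66.042
Step 3: 420 μL + 9.5 mL = 9920 μL total → factor 9920/420 = 23.619
Step 4: 0.22 mL brought to 49.9 mL → factor 49.9/0.22 = 226.82
Step 5: v brought to 26.9 mL → factor = 26.9 mL/v
Product of known-step factors = 1.5963 × 10^7
Overall factor = 4.00 g/L / (2.05 × 10^-9 g/L) = 1.9512 × 10^9
Step-5 factor = 1.9512 × 10^9 / 1.5963 × 10^7 = 122.24
v = 26.9 mL / 122.24 = 0.220 mL

0.220 mL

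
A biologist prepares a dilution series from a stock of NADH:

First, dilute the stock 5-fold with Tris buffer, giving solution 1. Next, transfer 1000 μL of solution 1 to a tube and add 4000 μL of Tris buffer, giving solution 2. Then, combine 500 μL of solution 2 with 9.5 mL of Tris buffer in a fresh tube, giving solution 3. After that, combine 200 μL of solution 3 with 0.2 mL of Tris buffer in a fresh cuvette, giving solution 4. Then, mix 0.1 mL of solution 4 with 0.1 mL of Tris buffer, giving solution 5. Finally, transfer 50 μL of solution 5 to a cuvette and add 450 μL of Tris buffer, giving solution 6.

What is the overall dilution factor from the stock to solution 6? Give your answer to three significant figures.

Step 1: 5-fold → factor 5
Step 2: 1000 μL + 4000 μL = 5000 μL total → factor 5000/1000 = 5
Step 3: 500 μL + 9.5 mL = 10000 μL total → factor 10000/500 = 20
Step 4: 200 μL + 0.2 mL = 400 μL total → factor 400/200 = 2
Step 5: 0.1 mL + 0.1 mL = 0.2 mL total → factor 0.2/0.1 = 2
Step 6: 50 μL + 450 μL = 500 μL total → factor 500/50 = 10
Overall dilution factor = 5 × 5 × 20 × 2 × 2 × 10 = 20000

2.00 × 10^4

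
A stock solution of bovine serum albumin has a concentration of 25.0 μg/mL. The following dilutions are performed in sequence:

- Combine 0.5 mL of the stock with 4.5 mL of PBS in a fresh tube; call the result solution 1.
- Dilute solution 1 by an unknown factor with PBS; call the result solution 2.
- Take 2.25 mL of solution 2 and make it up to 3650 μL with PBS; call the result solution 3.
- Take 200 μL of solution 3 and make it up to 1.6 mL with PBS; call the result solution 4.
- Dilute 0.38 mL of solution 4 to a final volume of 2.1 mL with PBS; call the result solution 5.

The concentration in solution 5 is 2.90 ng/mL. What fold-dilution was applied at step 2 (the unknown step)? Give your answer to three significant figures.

Step 1: 0.5 mL + 4.5 mL = 5 mL total → factor 5/0.5 = 10
Step 2: unknown factor x
Step 3: 2.25 mL brought to 3650 μL → factor 3.65/2.25 = 1.6222
Step 4: 200 μL brought to 1.6 mL → factor 1600/200 = 8
Step 5: 0.38 mL brought to 2.1 mL → factor 2.1/0.38 = 5.5263
Product of known-step factors = 717.19
Overall factor = 25.0 μg/mL / (2.90 ng/mL) = 8620.7
x = 8620.7 / 717.19 = 12.0

12.0-fold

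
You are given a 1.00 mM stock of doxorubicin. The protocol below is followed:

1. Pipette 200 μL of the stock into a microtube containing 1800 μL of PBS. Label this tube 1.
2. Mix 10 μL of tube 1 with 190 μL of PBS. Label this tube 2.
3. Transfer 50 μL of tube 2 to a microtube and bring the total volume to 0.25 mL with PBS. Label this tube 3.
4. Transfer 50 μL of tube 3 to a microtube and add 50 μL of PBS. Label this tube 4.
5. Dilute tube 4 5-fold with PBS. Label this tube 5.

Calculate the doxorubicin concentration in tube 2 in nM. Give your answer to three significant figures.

5.00 × 10^3 nM

Step 1: 200 μL + 1800 μL = 2000 μL total → factor 2000/200 = 10
Step 2: 10 μL + 190 μL = 200 μL total → factor 200/10 = 20
Dilution factor through tube 2 = 10 × 20 = 200
[tube 2] = 1.00 mM / 200 = 0.005000 mM = 5.00 × 10^3 nM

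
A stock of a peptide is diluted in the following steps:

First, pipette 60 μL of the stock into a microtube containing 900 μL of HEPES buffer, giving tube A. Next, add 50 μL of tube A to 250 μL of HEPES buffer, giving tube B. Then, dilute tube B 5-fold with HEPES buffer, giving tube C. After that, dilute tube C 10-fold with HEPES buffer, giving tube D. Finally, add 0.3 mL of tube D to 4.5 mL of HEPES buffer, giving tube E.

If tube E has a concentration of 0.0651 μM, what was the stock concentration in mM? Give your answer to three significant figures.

5.00 mM

Step 1: 60 μL + 900 μL = 960 μL total → factor 960/60 = 16
Step 2: 50 μL + 250 μL = 300 μL total → factor 300/50 = 6
Step 3: 5-fold → factor 5
Step 4: 10-fold → factor 10
Step 5: 0.3 mL + 4.5 mL = 4.8 mL total → factor 4.8/0.3 = 16
Overall dilution factor = 16 × 6 × 5 × 10 × 16 = 76800
Stock = 0.0651 μM × 76800 = 5000 μM = 5.00 mM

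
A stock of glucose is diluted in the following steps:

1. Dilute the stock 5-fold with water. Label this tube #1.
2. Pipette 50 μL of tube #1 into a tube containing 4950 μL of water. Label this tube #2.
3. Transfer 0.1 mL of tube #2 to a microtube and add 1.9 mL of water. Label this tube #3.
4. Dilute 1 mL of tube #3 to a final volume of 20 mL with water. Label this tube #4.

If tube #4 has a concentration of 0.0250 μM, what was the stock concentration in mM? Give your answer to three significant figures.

Step 1: 5-fold → factor 5
Step 2: 50 μL + 4950 μL = 5000 μL total → factor 5000/50 = 100
Step 3: 0.1 mL + 1.9 mL = 2 mL total → factor 2/0.1 = 20
Step 4: 1 mL brought to 20 mL → factor 20/1 = 20
Overall dilution factor = 5 × 100 × 20 × 20 = 2 × 10^5
Stock = 0.0250 μM × 2 × 10^5 = 5000 μM = 5.00 mM

5.00 mM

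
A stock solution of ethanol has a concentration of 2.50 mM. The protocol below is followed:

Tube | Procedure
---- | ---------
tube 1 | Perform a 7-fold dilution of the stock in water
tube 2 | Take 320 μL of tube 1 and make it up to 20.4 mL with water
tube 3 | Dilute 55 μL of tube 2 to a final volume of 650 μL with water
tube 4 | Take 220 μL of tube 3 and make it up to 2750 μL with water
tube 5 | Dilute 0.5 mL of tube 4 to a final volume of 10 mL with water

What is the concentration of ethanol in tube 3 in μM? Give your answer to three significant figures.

0.474 μM

Step 1: 7-fold → factor 7
Step 2: 320 μL brought to 20.4 mL → factor 20400/320 = 63.75
Step 3: 55 μL brought to 650 μL → factor 650/55 = 11.818
Dilution factor through tube 3 = 7 × 63.75 × 11.818 = 5273.9
[tube 3] = 2.50 mM / 5273.9 = 0.0004740 mM = 0.474 μM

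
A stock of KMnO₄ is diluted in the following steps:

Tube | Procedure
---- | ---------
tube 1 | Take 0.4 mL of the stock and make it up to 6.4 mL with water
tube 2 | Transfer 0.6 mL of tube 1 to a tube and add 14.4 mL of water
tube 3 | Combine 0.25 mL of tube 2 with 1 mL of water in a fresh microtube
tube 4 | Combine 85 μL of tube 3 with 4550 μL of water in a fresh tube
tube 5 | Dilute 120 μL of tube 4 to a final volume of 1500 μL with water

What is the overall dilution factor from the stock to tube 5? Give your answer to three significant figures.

Step 1: 0.4 mL brought to 6.4 mL → factor 6.4/0.4 = 16
Step 2: 0.6 mL + 14.4 mL = 15 mL total → factor 15/0.6 = 25
Step 3: 0.25 mL + 1 mL = 1.25 mL total → factor 1.25/0.25 = 5
Step 4: 85 μL + 4550 μL = 4635 μL total → factor 4635/85 = 54.529
Step 5: 120 μL brought to 1500 μL → factor 1500/120 = 12.5
Overall dilution factor = 16 × 25 × 5 × 54.529 × 12.5 = 1.3632 × 10^6

1.36 × 10^6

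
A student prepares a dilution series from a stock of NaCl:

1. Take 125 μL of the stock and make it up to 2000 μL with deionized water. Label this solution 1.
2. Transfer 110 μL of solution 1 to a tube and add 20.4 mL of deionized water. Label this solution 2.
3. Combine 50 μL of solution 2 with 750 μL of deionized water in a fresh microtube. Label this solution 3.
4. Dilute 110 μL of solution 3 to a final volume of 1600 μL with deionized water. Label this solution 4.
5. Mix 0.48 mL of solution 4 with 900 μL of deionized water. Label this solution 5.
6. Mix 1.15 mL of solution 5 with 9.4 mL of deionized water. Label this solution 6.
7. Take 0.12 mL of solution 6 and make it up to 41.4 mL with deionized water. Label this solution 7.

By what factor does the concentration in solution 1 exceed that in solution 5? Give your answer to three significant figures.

Step 1: 125 μL brought to 2000 μL → factor 2000/125 = 16
Step 2: 110 μL + 20.4 mL = 20510 μL total → factor 20510/110 = 186.45
Step 3: 50 μL + 750 μL = 800 μL total → factor 800/50 = 16
Step 4: 110 μL brought to 1600 μL → factor 1600/110 = 14.545
Step 5: 0.48 mL + 900 μL = 1.38 mL total → factor 1.38/0.48 = 2.875
Dilution factor to solution 1 = 16; to solution 5 = 1.9961 × 10^6
[solution 1]/[solution 5] = (factor to solution 5)/(factor to solution 1) = 1.9961 × 10^6/16 = 1.25 × 10^5

1.25 × 10^5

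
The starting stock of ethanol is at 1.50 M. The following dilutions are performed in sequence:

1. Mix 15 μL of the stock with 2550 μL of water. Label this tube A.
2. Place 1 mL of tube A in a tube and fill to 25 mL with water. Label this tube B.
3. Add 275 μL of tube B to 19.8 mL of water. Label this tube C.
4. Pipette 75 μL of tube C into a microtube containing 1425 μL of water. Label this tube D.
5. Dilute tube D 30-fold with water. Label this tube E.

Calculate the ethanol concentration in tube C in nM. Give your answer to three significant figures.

Step 1: 15 μL + 2550 μL = 2565 μL total → factor 2565/15 = 171
Step 2: 1 mL brought to 25 mL → factor 25/1 = 25
Step 3: 275 μL + 19.8 mL = 20075 μL total → factor 20075/275 = 73
Dilution factor through tube C = 171 × 25 × 73 = 3.1208 × 10^5
[tube C] = 1.50 M / 3.1208 × 10^5 = 4.807 × 10^-6 M = 4.81 × 10^3 nM

4.81 × 10^3 nM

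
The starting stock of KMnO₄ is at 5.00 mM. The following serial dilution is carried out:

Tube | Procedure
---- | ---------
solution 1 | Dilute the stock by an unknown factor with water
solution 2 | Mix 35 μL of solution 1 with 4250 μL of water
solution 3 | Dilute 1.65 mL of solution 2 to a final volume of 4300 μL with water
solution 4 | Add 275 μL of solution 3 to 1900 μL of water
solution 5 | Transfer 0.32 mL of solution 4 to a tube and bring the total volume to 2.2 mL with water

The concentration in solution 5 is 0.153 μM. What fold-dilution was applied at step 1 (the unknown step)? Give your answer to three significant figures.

1.88-fold

Step 1: unknown factor x
Step 2: 35 μL + 4250 μL = 4285 μL total → factor 4285/35 = 122.43
Step 3: 1.65 mL brought to 4300 μL → factor 4.3/1.65 = 2.6061
Step 4: 275 μL + 1900 μL = 2175 μL total → factor 2175/275 = 7.9091
Step 5: 0.32 mL brought to 2.2 mL → factor 2.2/0.32 = 6.875
Product of known-step factors = 17349
Overall factor = 5.00 mM / (0.153 μM) = 32680
x = 32680 / 17349 = 1.88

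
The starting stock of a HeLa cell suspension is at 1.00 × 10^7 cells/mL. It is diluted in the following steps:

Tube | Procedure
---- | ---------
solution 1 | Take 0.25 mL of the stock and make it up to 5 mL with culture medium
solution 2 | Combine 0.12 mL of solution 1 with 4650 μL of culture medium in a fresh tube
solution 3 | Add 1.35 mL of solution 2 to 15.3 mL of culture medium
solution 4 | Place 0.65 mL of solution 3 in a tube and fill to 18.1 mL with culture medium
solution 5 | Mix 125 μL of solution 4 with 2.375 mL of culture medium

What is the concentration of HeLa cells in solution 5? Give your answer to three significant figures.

1.83 cells/mL

Step 1: 0.25 mL brought to 5 mL → factor 5/0.25 = 20
Step 2: 0.12 mL + 4650 μL = 4.77 mL total → factor 4.77/0.12 = 39.75
Step 3: 1.35 mL + 15.3 mL = 16.65 mL total → factor 16.65/1.35 = 12.333
Step 4: 0.65 mL brought to 18.1 mL → factor 18.1/0.65 = 27.846
Step 5: 125 μL + 2.375 mL = 2500 μL total → factor 2500/125 = 20
Overall dilution factor = 20 × 39.75 × 12.333 × 27.846 × 20 = 5.4606 × 10^6
Final = 1.00 × 10^7 cells/mL / 5.4606 × 10^6 = 1.83 cells/mL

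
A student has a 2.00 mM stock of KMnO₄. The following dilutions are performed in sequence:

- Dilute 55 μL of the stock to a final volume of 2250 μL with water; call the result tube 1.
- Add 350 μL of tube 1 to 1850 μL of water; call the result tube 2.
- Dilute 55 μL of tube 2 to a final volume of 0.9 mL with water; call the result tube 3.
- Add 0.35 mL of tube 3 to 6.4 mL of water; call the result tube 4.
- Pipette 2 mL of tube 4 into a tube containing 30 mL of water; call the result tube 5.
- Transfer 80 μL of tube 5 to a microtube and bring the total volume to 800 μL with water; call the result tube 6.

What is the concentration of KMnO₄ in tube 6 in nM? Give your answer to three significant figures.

Step 1: 55 μL brought to 2250 μL → factor 2250/55 = 40.909
Step 2: 350 μL + 1850 μL = 2200 μL total → factor 2200/350 = 6.2857
Step 3: 55 μL brought to 0.9 mL → factor 900/55 = 16.364
Step 4: 0.35 mL + 6.4 mL = 6.75 mL total → factor 6.75/0.35 = 19.286
Step 5: 2 mL + 30 mL = 32 mL total → factor 32/2 = 16
Step 6: 80 μL brought to 800 μL → factor 800/80 = 10
Overall dilution factor = 40.909 × 6.2857 × 16.364 × 19.286 × 16 × 10 = 1.2984 × 10^7
Final = 2.00 mM / 1.2984 × 10^7 = 1.540 × 10^-7 mM = 0.154 nM

0.154 nM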